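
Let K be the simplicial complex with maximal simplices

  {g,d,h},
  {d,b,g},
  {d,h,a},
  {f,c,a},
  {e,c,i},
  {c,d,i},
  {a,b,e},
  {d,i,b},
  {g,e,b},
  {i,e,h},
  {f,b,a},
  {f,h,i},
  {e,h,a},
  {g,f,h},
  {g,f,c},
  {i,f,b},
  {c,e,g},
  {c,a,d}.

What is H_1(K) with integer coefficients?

We work with the vertex ordering a < b < c < d < e < f < g < h < i. The simplices of K, each written with vertices in increasing order, are:

  0-simplices (9): a, b, c, d, e, f, g, h, i
  1-simplices (27): ab, ac, ad, ae, af, ah, bd, be, bf, bg, bi, cd, ce, cf, cg, ci, dg, dh, di, eg, eh, ei, fg, fh, fi, gh, hi
  2-simplices (18): abe, abf, acd, acf, adh, aeh, bdg, bdi, beg, bfi, cdi, ceg, cei, cfg, dgh, ehi, fgh, fhi

giving chain groups C_0 ≅ Z^9, C_1 ≅ Z^27, C_2 ≅ Z^18.

∂_1: C_1 → C_0 is given by ∂[p,q] = [q] − [p].
As a 9×27 matrix over Z this has rank 8, with invariant factors (1,1,1,1,1,1,1,1).

Boundary ∂_2: C_2 → C_1 maps a triangle to the signed sum of its edges. For instance
  ∂ehi = hi − ei + eh,
  ∂fgh = gh − fh + fg.
The resulting 27×18 matrix has rank 17, and its Smith normal form has invariant factors (1,1,1,1,1,1,1,1,1,1,1,1,1,1,1,1,1).

Computing H_k = (kernel of ∂_k) / (image of ∂_{k+1}):

  H_1: rank ker ∂_1 − rank ∂_2 = (27 − 8) − 17 = 2, and the invariant factors of ∂_2 are all 1, so H_1 ≅ Z^2.

H_1 ≅ Z^2.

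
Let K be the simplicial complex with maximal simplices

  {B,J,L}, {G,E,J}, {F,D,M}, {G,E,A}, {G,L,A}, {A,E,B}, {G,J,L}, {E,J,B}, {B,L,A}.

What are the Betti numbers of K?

b_0 = 2, b_1 = 0, b_2 = 1.

Order the vertices as A < B < D < E < F < G < J < L < M. Listing each simplex with vertices in this order, K has dimension 2 with simplices:

  0-simplices (9): A, B, D, E, F, G, J, L, M
  1-simplices (15): AB, AE, AG, AL, BE, BJ, BL, DF, DM, EG, EJ, FM, GJ, GL, JL
  2-simplices (9): ABE, ABL, AEG, AGL, BEJ, BJL, DFM, EGJ, GJL

so the chain groups are C_0 ≅ Z^9, C_1 ≅ Z^15, C_2 ≅ Z^9.

Boundary ∂_1: C_1 → C_0 maps an edge to its endpoints' difference, ∂[p,q] = q − p. For instance
  ∂AB = B − A.
The resulting 9×15 matrix has rank 7, and its Smith normal form has invariant factors (1,1,1,1,1,1,1).

The boundary map ∂_2: C_2 → C_1 maps a triangle to the signed sum of its edges. For instance
  ∂ABE = BE − AE + AB,
  ∂AEG = EG − AG + AE.
The 15×9 boundary matrix has rank 8 and Smith normal form diag(1,1,1,1,1,1,1,1).

Now H_k = ker ∂_k / im ∂_{k+1}, so:

  H_0: rank C_0 − rank ∂_1 = 9 − 7 = 2, and the invariant factors of ∂_1 are all 1, so H_0 ≅ Z^2.
  H_1: rank ker ∂_1 − rank ∂_2 = (15 − 7) − 8 = 0, and the invariant factors of ∂_2 are all 1, so H_1 ≅ 0.
  H_2: rank ker ∂_2 − rank ∂_3 = (9 − 8) − 0 = 1, and there is no ∂_3, so H_2 ≅ Z.

(K is a triangulation of the disjoint union of the 2-simplex and the 2-sphere S^2.)

Hence the Betti numbers are b_0 = 2, b_1 = 0, b_2 = 1.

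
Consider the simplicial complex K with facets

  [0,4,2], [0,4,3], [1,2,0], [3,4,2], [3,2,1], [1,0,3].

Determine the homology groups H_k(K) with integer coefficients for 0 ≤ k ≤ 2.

H_0 = Z,  H_1 = 0,  H_2 = Z.

K has 5 vertices, 9 edges, 6 triangles.
rank ∂_0 = 0, rank ∂_1 = 4 ⇒ b_0 = 5 − 0 − 4 = 1; all invariant factors of ∂_1 are 1 so no torsion. So H_0 ≅ Z.
rank ∂_1 = 4, rank ∂_2 = 5 ⇒ b_1 = 9 − 4 − 5 = 0; all invariant factors of ∂_2 are 1 so no torsion. So H_1 ≅ 0.
rank ∂_2 = 5, rank ∂_3 = 0 ⇒ b_2 = 6 − 5 − 0 = 1. So H_2 ≅ Z.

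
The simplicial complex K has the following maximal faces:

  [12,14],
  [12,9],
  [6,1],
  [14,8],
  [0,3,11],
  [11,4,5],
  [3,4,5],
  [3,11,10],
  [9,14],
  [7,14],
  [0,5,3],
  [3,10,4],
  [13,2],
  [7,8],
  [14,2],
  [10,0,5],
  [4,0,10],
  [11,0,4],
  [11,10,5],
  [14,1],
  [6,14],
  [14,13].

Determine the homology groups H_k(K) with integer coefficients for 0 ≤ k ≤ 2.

H_0 = Z^2,  H_1 = Z^4 ⊕ Z_2,  H_2 = 0.

K has 15 vertices, 27 edges, 10 triangles.
rank ∂_0 = 0, rank ∂_1 = 13 ⇒ b_0 = 15 − 0 − 13 = 2; all invariant factors of ∂_1 are 1 so no torsion. So H_0 ≅ Z^2.
rank ∂_1 = 13, rank ∂_2 = 10 ⇒ b_1 = 27 − 13 − 10 = 4; ∂_2 has invariant factor(s) [2] giving torsion. So H_1 ≅ Z^4 ⊕ Z_2.
rank ∂_2 = 10, rank ∂_3 = 0 ⇒ b_2 = 10 − 10 − 0 = 0. So H_2 ≅ 0.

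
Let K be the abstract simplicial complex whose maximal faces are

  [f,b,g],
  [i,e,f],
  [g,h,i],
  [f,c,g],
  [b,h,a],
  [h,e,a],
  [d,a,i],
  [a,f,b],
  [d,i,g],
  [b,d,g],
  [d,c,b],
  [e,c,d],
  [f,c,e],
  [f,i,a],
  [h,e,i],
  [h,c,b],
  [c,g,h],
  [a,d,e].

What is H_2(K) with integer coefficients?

H_2 = 0.

We work with the vertex ordering a < b < c < d < e < f < g < h < i. The simplices of K, each written with vertices in increasing order, are:

  0-simplices (9): a, b, c, d, e, f, g, h, i
  1-simplices (27): ab, ad, ae, af, ah, ai, bc, bd, bf, bg, bh, cd, ce, cf, cg, ch, de, dg, di, ef, eh, ei, fg, fi, gh, gi, hi
  2-simplices (18): abf, abh, ade, adi, aeh, afi, bcd, bch, bdg, bfg, cde, cef, cfg, cgh, dgi, efi, ehi, ghi

so the chain groups are C_0 ≅ Z^9, C_1 ≅ Z^27, C_2 ≅ Z^18.

∂_1: C_1 → C_0 maps an edge to its endpoints' difference, ∂[p,q] = q − p. For instance
  ∂ce = e − c.
The resulting 9×27 matrix has rank 8, and its Smith normal form has invariant factors (1,1,1,1,1,1,1,1).

∂_2: C_2 → C_1 maps a triangle to the signed sum of its edges. For instance
  ∂ghi = hi − gi + gh,
  ∂bcd = cd − bd + bc.
As a 27×18 matrix over Z this has rank 18, with invariant factors (1,1,1,1,1,1,1,1,1,1,1,1,1,1,1,1,1,2).

From H_k ≅ ker(∂_k) / im(∂_{k+1}) we obtain:

  H_2: rank ker ∂_2 − rank ∂_3 = (18 − 18) − 0 = 0, and there is no ∂_3, so H_2 ≅ 0.

(K is a triangulation of the Klein bottle.)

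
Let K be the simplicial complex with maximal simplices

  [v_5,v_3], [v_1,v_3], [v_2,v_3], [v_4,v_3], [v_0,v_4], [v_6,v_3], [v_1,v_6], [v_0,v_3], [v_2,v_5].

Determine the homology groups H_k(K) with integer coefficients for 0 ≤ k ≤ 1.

Fix the vertex order v_0 < v_1 < v_2 < v_3 < v_4 < v_5 < v_6 and write every simplex with vertices in increasing order. Then dim K = 1 and the simplices of K are:

  0-simplices (7): [v_0], [v_1], [v_2], [v_3], [v_4], [v_5], [v_6]
  1-simplices (9): [v_0,v_3], [v_0,v_4], [v_1,v_3], [v_1,v_6], [v_2,v_3], [v_2,v_5], [v_3,v_4], [v_3,v_5], [v_3,v_6]

so the chain groups are C_0 ≅ Z^7, C_1 ≅ Z^9.

The boundary map ∂_1: C_1 → C_0 maps an edge to its endpoints' difference, ∂[p,q] = q − p.
This gives a 7×9 integer matrix of rank 6; reducing to Smith normal form yields diagonal entries (1,1,1,1,1,1).

Now H_k = ker ∂_k / im ∂_{k+1}, so:

  H_0: rank C_0 − rank ∂_1 = 7 − 6 = 1, and the invariant factors of ∂_1 are all 1, so H_0 = Z.
  H_1: rank ker ∂_1 − rank ∂_2 = (9 − 6) − 0 = 3, and there is no ∂_2, so H_1 = Z^3.

(K is a triangulation of a wedge of 3 circles.)

H_0 ≅ Z,  H_1 ≅ Z^3.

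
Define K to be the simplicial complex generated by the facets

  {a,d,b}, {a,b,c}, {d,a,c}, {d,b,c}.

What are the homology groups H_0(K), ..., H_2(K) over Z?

We work with the vertex ordering a < b < c < d. The simplices of K, each written with vertices in increasing order, are:

  0-simplices (4): a, b, c, d
  1-simplices (6): ab, ac, ad, bc, bd, cd
  2-simplices (4): abc, abd, acd, bcd

giving chain groups C_0 ≅ Z^4, C_1 ≅ Z^6, C_2 ≅ Z^4.

The boundary map ∂_1: C_1 → C_0 maps an edge to its endpoints' difference, ∂[p,q] = q − p. For instance
  ∂bc = c − b.
The resulting 4×6 matrix has rank 3, and its Smith normal form has invariant factors (1,1,1).

∂_2: C_2 → C_1 sends each 2-simplex [p,q,r] to [q,r] − [p,r] + [p,q]. For instance
  ∂acd = cd − ad + ac,
  ∂bcd = cd − bd + bc.
The resulting 6×4 matrix has rank 3, and its Smith normal form has invariant factors (1,1,1).

Reading off H_k = ker ∂_k / im ∂_{k+1}:

  H_0: rank C_0 − rank ∂_1 = 4 − 3 = 1, and the invariant factors of ∂_1 are all 1, so H_0 ≅ Z.
  H_1: rank ker ∂_1 − rank ∂_2 = (6 − 3) − 3 = 0, and the invariant factors of ∂_2 are all 1, so H_1 ≅ 0.
  H_2: rank ker ∂_2 − rank ∂_3 = (4 − 3) − 0 = 1, and there is no ∂_3, so H_2 ≅ Z.

(K is a triangulation of the 2-sphere S^2.)

H_0 ≅ Z,  H_1 = 0,  H_2 ≅ Z.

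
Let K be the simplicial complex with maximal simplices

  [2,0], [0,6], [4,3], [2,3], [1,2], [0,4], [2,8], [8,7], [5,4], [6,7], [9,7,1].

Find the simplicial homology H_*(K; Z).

H_0 = Z,  H_1 = Z^3,  H_2 = 0.

Order the vertices as 0 < 1 < 2 < 3 < 4 < 5 < 6 < 7 < 8 < 9. Listing each simplex with vertices in this order, K has dimension 2 with simplices:

  0-simplices (10): [0], [1], [2], [3], [4], [5], [6], [7], [8], [9]
  1-simplices (13): [0,2], [0,4], [0,6], [1,2], [1,7], [1,9], [2,3], [2,8], [3,4], [4,5], [6,7], [7,8], [7,9]
  2-simplices (1): [1,7,9]

Hence C_0 ≅ Z^10, C_1 ≅ Z^13, C_2 ≅ Z^1.

∂_1: C_1 → C_0 maps an edge to its endpoints' difference, ∂[p,q] = q − p.
This gives a 10×13 integer matrix of rank 9; reducing to Smith normal form yields diagonal entries (1,1,1,1,1,1,1,1,1).

The boundary map ∂_2: C_2 → C_1 maps a triangle to the signed sum of its edges. For instance
  ∂[1,7,9] = [7,9] − [1,9] + [1,7].
As a 13×1 matrix over Z this has rank 1, with invariant factors (1).

Reading off H_k = ker ∂_k / im ∂_{k+1}:

  H_0: rank C_0 − rank ∂_1 = 10 − 9 = 1, and the invariant factors of ∂_1 are all 1, so H_0 ≅ Z.
  H_1: rank ker ∂_1 − rank ∂_2 = (13 − 9) − 1 = 3, and the invariant factors of ∂_2 are all 1, so H_1 ≅ Z^3.
  H_2: rank ker ∂_2 − rank ∂_3 = (1 − 1) − 0 = 0, and there is no ∂_3, so H_2 ≅ 0.

As a check, the Euler characteristic is 10 − 13 + 1 = -2, which agrees with 1 − 3 + 0 = -2.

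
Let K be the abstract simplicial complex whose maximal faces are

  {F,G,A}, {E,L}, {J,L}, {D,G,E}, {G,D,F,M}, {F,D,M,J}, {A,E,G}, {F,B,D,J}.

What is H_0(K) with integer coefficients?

Fix the vertex order A < B < D < E < F < G < J < L < M and write every simplex with vertices in increasing order. Then dim K = 3 and the simplices of K are:

  0-simplices (9): A, B, D, E, F, G, J, L, M
  1-simplices (19): AE, AF, AG, BD, BF, BJ, DE, DF, DG, DJ, DM, EG, EL, FG, FJ, FM, GM, JL, JM
  2-simplices (13): AEG, AFG, BDF, BDJ, BFJ, DEG, DFG, DFJ, DFM, DGM, DJM, FGM, FJM
  3-simplices (3): BDFJ, DFGM, DFJM

Hence C_0 ≅ Z^9, C_1 ≅ Z^19, C_2 ≅ Z^13, C_3 ≅ Z^3.

The boundary map ∂_1: C_1 → C_0 is given by ∂[p,q] = [q] − [p]. For instance
  ∂DE = E − D.
The 9×19 boundary matrix has rank 8 and Smith normal form diag(1,1,1,1,1,1,1,1).

Boundary ∂_2: C_2 → C_1 maps a triangle to the signed sum of its edges. For instance
  ∂AEG = EG − AG + AE,
  ∂BDJ = DJ − BJ + BD.
As a 19×13 matrix over Z this has rank 10, with invariant factors (1,1,1,1,1,1,1,1,1,1).

∂_3: C_3 → C_2 sends each 3-simplex σ to the alternating sum Σ_i (−1)^i (σ with its i-th vertex removed). For instance
  ∂DFGM = FGM − DGM + DFM − DFG,
  ∂BDFJ = DFJ − BFJ + BDJ − BDF.
As a 13×3 matrix over Z this has rank 3, with invariant factors (1,1,1).

Now H_k = ker ∂_k / im ∂_{k+1}, so:

  H_0: rank C_0 − rank ∂_1 = 9 − 8 = 1, and the invariant factors of ∂_1 are all 1, so H_0 = Z.

H_0 = Z.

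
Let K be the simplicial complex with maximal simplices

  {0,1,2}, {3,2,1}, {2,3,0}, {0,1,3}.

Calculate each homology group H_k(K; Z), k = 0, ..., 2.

We work with the vertex ordering 0 < 1 < 2 < 3. The simplices of K, each written with vertices in increasing order, are:

  0-simplices (4): [0], [1], [2], [3]
  1-simplices (6): [0,1], [0,2], [0,3], [1,2], [1,3], [2,3]
  2-simplices (4): [0,1,2], [0,1,3], [0,2,3], [1,2,3]

giving chain groups C_0 ≅ Z^4, C_1 ≅ Z^6, C_2 ≅ Z^4.

The boundary map ∂_1: C_1 → C_0 maps an edge to its endpoints' difference, ∂[p,q] = q − p. For instance
  ∂[1,2] = [2] − [1].
As a 4×6 matrix over Z this has rank 3, with invariant factors (1,1,1).

The boundary map ∂_2: C_2 → C_1 maps a triangle to the signed sum of its edges. For instance
  ∂[0,2,3] = [2,3] − [0,3] + [0,2],
  ∂[0,1,3] = [1,3] − [0,3] + [0,1].
The 6×4 boundary matrix has rank 3 and Smith normal form diag(1,1,1).

Reading off H_k = ker ∂_k / im ∂_{k+1}:

  H_0: rank C_0 − rank ∂_1 = 4 − 3 = 1, and the invariant factors of ∂_1 are all 1, so H_0 ≅ Z.
  H_1: rank ker ∂_1 − rank ∂_2 = (6 − 3) − 3 = 0, and the invariant factors of ∂_2 are all 1, so H_1 ≅ 0.
  H_2: rank ker ∂_2 − rank ∂_3 = (4 − 3) − 0 = 1, and there is no ∂_3, so H_2 ≅ Z.

H_0 ≅ Z,  H_1 = 0,  H_2 ≅ Z.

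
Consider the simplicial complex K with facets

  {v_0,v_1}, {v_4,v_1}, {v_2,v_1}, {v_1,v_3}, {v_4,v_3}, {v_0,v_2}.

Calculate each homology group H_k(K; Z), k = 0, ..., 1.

H_0 ≅ Z,  H_1 ≅ Z^2.

Order the vertices as v_0 < v_1 < v_2 < v_3 < v_4. Listing each simplex with vertices in this order, K has dimension 1 with simplices:

  0-simplices (5): [v_0], [v_1], [v_2], [v_3], [v_4]
  1-simplices (6): [v_0,v_1], [v_0,v_2], [v_1,v_2], [v_1,v_3], [v_1,v_4], [v_3,v_4]

so the chain groups are C_0 ≅ Z^5, C_1 ≅ Z^6.

Boundary ∂_1: C_1 → C_0 sends each edge [p,q] (with p < q) to q − p.
The 5×6 boundary matrix has rank 4 and Smith normal form diag(1,1,1,1).

Computing H_k = (kernel of ∂_k) / (image of ∂_{k+1}):

  H_0: rank C_0 − rank ∂_1 = 5 − 4 = 1, and the invariant factors of ∂_1 are all 1, so H_0 ≅ Z.
  H_1: rank ker ∂_1 − rank ∂_2 = (6 − 4) − 0 = 2, and there is no ∂_2, so H_1 ≅ Z^2.

(K is a triangulation of a wedge of 2 circles.)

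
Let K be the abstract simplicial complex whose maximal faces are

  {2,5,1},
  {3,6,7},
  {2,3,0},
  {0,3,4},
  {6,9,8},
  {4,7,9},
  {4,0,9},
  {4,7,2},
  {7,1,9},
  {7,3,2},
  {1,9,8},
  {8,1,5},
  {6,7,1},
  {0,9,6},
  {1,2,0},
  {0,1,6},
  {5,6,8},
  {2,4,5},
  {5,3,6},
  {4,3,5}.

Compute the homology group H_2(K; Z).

H_2 ≅ 0.

K has 10 vertices, 30 edges, 20 triangles.
rank ∂_2 = 20, rank ∂_3 = 0 ⇒ b_2 = 20 − 20 − 0 = 0. So H_2 = 0.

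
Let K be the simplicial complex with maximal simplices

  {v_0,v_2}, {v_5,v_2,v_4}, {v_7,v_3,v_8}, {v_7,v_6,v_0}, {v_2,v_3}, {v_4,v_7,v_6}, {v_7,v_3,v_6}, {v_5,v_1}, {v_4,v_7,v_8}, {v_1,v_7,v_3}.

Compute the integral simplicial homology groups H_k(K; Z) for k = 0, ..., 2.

K has 9 vertices, 18 edges, 7 triangles.
rank ∂_0 = 0, rank ∂_1 = 8 ⇒ b_0 = 9 − 0 − 8 = 1; all invariant factors of ∂_1 are 1 so no torsion. So H_0 ≅ Z.
rank ∂_1 = 8, rank ∂_2 = 7 ⇒ b_1 = 18 − 8 − 7 = 3; all invariant factors of ∂_2 are 1 so no torsion. So H_1 ≅ Z^3.
rank ∂_2 = 7, rank ∂_3 = 0 ⇒ b_2 = 7 − 7 − 0 = 0. So H_2 ≅ 0.

H_0 = Z,  H_1 = Z^3,  H_2 = 0.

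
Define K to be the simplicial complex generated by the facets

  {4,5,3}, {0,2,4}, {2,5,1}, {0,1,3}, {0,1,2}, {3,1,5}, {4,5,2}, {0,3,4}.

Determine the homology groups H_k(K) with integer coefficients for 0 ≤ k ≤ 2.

We work with the vertex ordering 0 < 1 < 2 < 3 < 4 < 5. The simplices of K, each written with vertices in increasing order, are:

  0-simplices (6): [0], [1], [2], [3], [4], [5]
  1-simplices (12): [0,1], [0,2], [0,3], [0,4], [1,2], [1,3], [1,5], [2,4], [2,5], [3,4], [3,5], [4,5]
  2-simplices (8): [0,1,2], [0,1,3], [0,2,4], [0,3,4], [1,2,5], [1,3,5], [2,4,5], [3,4,5]

so the chain groups are C_0 ≅ Z^6, C_1 ≅ Z^12, C_2 ≅ Z^8.

Boundary ∂_1: C_1 → C_0 maps an edge to its endpoints' difference, ∂[p,q] = q − p. For instance
  ∂[0,1] = [1] − [0].
The 6×12 boundary matrix has rank 5 and Smith normal form diag(1,1,1,1,1).

∂_2: C_2 → C_1 sends each 2-simplex [p,q,r] to [q,r] − [p,r] + [p,q]. For instance
  ∂[2,4,5] = [4,5] − [2,5] + [2,4],
  ∂[3,4,5] = [4,5] − [3,5] + [3,4].
The 12×8 boundary matrix has rank 7 and Smith normal form diag(1,1,1,1,1,1,1).

Computing H_k = (kernel of ∂_k) / (image of ∂_{k+1}):

  H_0: rank C_0 − rank ∂_1 = 6 − 5 = 1, and the invariant factors of ∂_1 are all 1, so H_0 ≅ Z.
  H_1: rank ker ∂_1 − rank ∂_2 = (12 − 5) − 7 = 0, and the invariant factors of ∂_2 are all 1, so H_1 ≅ 0.
  H_2: rank ker ∂_2 − rank ∂_3 = (8 − 7) − 0 = 1, and there is no ∂_3, so H_2 ≅ Z.

(K is a triangulation of the 2-sphere S^2.)

H_0 ≅ Z,  H_1 = 0,  H_2 ≅ Z.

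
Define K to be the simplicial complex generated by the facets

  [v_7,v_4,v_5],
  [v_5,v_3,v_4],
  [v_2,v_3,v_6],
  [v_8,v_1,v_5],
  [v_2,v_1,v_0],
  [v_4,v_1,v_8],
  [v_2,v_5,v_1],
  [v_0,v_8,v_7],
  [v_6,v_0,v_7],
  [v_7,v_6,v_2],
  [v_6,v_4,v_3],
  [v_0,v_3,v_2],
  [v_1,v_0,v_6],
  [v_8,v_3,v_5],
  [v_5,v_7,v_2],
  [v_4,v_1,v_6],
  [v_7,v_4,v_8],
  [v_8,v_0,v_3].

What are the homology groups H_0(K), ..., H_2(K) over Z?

We work with the vertex ordering v_0 < v_1 < v_2 < v_3 < v_4 < v_5 < v_6 < v_7 < v_8. The simplices of K, each written with vertices in increasing order, are:

  0-simplices (9): [v_0], [v_1], [v_2], [v_3], [v_4], [v_5], [v_6], [v_7], [v_8]
  1-simplices (27): (27 of them)
  2-simplices (18): (18 of them)

giving chain groups C_0 ≅ Z^9, C_1 ≅ Z^27, C_2 ≅ Z^18.

∂_1: C_1 → C_0 sends each edge [p,q] (with p < q) to q − p.
The 9×27 boundary matrix has rank 8 and Smith normal form diag(1,1,1,1,1,1,1,1).

Boundary ∂_2: C_2 → C_1 sends each 2-simplex [p,q,r] to [q,r] − [p,r] + [p,q]. For instance
  ∂[v_2,v_6,v_7] = [v_6,v_7] − [v_2,v_7] + [v_2,v_6],
  ∂[v_2,v_3,v_6] = [v_3,v_6] − [v_2,v_6] + [v_2,v_3].
The resulting 27×18 matrix has rank 18, and its Smith normal form has invariant factors (1,1,1,1,1,1,1,1,1,1,1,1,1,1,1,1,1,2).

Reading off H_k = ker ∂_k / im ∂_{k+1}:

  H_0: rank C_0 − rank ∂_1 = 9 − 8 = 1, and the invariant factors of ∂_1 are all 1, so H_0 = Z.
  H_1: rank ker ∂_1 − rank ∂_2 = (27 − 8) − 18 = 1, and ∂_2 has invariant factor 2 > 1, so H_1 = Z ⊕ Z/2Z.
  H_2: rank ker ∂_2 − rank ∂_3 = (18 − 18) − 0 = 0, and there is no ∂_3, so H_2 = 0.

(K is a triangulation of the Klein bottle.)

H_0 = Z,  H_1 = Z ⊕ Z/2Z,  H_2 = 0.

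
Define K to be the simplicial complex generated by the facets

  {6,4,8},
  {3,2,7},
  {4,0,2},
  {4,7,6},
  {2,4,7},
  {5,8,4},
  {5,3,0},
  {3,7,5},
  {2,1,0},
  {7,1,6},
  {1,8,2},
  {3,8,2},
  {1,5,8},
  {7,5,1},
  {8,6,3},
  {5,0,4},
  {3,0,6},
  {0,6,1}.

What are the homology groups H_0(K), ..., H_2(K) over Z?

H_0 = Z,  H_1 = Z^2,  H_2 = Z.

Fix the vertex order 0 < 1 < 2 < 3 < 4 < 5 < 6 < 7 < 8 and write every simplex with vertices in increasing order. Then dim K = 2 and the simplices of K are:

  0-simplices (9): [0], [1], [2], [3], [4], [5], [6], [7], [8]
  1-simplices (27): (27 of them)
  2-simplices (18): [0,1,2], [0,1,6], [0,2,4], [0,3,5], [0,3,6], [0,4,5], [1,2,8], [1,5,7], [1,5,8], [1,6,7], [2,3,7], [2,3,8], [2,4,7], [3,5,7], [3,6,8], [4,5,8], [4,6,7], [4,6,8]

giving chain groups C_0 ≅ Z^9, C_1 ≅ Z^27, C_2 ≅ Z^18.

Boundary ∂_1: C_1 → C_0 sends each edge [p,q] (with p < q) to q − p. For instance
  ∂[1,7] = [7] − [1].
As a 9×27 matrix over Z this has rank 8, with invariant factors (1,1,1,1,1,1,1,1).

Boundary ∂_2: C_2 → C_1 maps a triangle to the signed sum of its edges. For instance
  ∂[4,5,8] = [5,8] − [4,8] + [4,5],
  ∂[3,5,7] = [5,7] − [3,7] + [3,5].
The resulting 27×18 matrix has rank 17, and its Smith normal form has invariant factors (1,1,1,1,1,1,1,1,1,1,1,1,1,1,1,1,1).

Now H_k = ker ∂_k / im ∂_{k+1}, so:

  H_0: rank C_0 − rank ∂_1 = 9 − 8 = 1, and the invariant factors of ∂_1 are all 1, so H_0 ≅ Z.
  H_1: rank ker ∂_1 − rank ∂_2 = (27 − 8) − 17 = 2, and the invariant factors of ∂_2 are all 1, so H_1 ≅ Z^2.
  H_2: rank ker ∂_2 − rank ∂_3 = (18 − 17) − 0 = 1, and there is no ∂_3, so H_2 ≅ Z.

As a check, the Euler characteristic is 9 − 27 + 18 = 0, which agrees with 1 − 2 + 1 = 0.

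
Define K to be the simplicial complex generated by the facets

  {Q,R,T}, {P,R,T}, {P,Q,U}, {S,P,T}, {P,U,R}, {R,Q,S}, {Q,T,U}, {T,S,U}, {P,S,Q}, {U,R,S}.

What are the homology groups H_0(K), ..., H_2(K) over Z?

H_0 ≅ Z,  H_1 ≅ Z/2Z,  H_2 = 0.

Take the total order P < Q < R < S < T < U on the vertex set. Then K (dimension 2) consists of the simplices:

  0-simplices (6): P, Q, R, S, T, U
  1-simplices (15): PQ, PR, PS, PT, PU, QR, QS, QT, QU, RS, RT, RU, ST, SU, TU
  2-simplices (10): PQS, PQU, PRT, PRU, PST, QRS, QRT, QTU, RSU, STU

Hence C_0 ≅ Z^6, C_1 ≅ Z^15, C_2 ≅ Z^10.

The boundary map ∂_1: C_1 → C_0 is given by ∂[p,q] = [q] − [p]. For instance
  ∂QR = R − Q.
As a 6×15 matrix over Z this has rank 5, with invariant factors (1,1,1,1,1).

Boundary ∂_2: C_2 → C_1 sends each 2-simplex [p,q,r] to [q,r] − [p,r] + [p,q]. For instance
  ∂QTU = TU − QU + QT,
  ∂QRT = RT − QT + QR.
As a 15×10 matrix over Z this has rank 10, with invariant factors (1,1,1,1,1,1,1,1,1,2).

Now H_k = ker ∂_k / im ∂_{k+1}, so:

  H_0: rank C_0 − rank ∂_1 = 6 − 5 = 1, and the invariant factors of ∂_1 are all 1, so H_0 ≅ Z.
  H_1: rank ker ∂_1 − rank ∂_2 = (15 − 5) − 10 = 0, and ∂_2 has invariant factor 2 > 1, so H_1 ≅ Z/2Z.
  H_2: rank ker ∂_2 − rank ∂_3 = (10 − 10) − 0 = 0, and there is no ∂_3, so H_2 ≅ 0.

As a check, the Euler characteristic is 6 − 15 + 10 = 1, which agrees with 1 − 0 + 0 = 1.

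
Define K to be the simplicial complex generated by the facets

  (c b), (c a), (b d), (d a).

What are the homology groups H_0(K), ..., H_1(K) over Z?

H_0 ≅ Z,  H_1 ≅ Z.

Order the vertices as a < b < c < d. Listing each simplex with vertices in this order, K has dimension 1 with simplices:

  0-simplices (4): a, b, c, d
  1-simplices (4): ac, ad, bc, bd

Hence C_0 ≅ Z^4, C_1 ≅ Z^4.

Boundary ∂_1: C_1 → C_0 is given by ∂[p,q] = [q] − [p].
The 4×4 boundary matrix has rank 3 and Smith normal form diag(1,1,1).

From H_k ≅ ker(∂_k) / im(∂_{k+1}) we obtain:

  H_0: rank C_0 − rank ∂_1 = 4 − 3 = 1, and the invariant factors of ∂_1 are all 1, so H_0 ≅ Z.
  H_1: rank ker ∂_1 − rank ∂_2 = (4 − 3) − 0 = 1, and there is no ∂_2, so H_1 ≅ Z.

(K is a triangulation of the circle S^1.)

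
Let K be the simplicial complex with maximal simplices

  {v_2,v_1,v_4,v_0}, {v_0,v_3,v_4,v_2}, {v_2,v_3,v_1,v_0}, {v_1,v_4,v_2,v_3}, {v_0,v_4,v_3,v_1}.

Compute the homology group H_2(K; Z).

H_2 ≅ 0.

Take the total order v_0 < v_1 < v_2 < v_3 < v_4 on the vertex set. Then K (dimension 3) consists of the simplices:

  0-simplices (5): [v_0], [v_1], [v_2], [v_3], [v_4]
  1-simplices (10): [v_0,v_1], [v_0,v_2], [v_0,v_3], [v_0,v_4], [v_1,v_2], [v_1,v_3], [v_1,v_4], [v_2,v_3], [v_2,v_4], [v_3,v_4]
  2-simplices (10): [v_0,v_1,v_2], [v_0,v_1,v_3], [v_0,v_1,v_4], [v_0,v_2,v_3], [v_0,v_2,v_4], [v_0,v_3,v_4], [v_1,v_2,v_3], [v_1,v_2,v_4], [v_1,v_3,v_4], [v_2,v_3,v_4]
  3-simplices (5): [v_0,v_1,v_2,v_3], [v_0,v_1,v_2,v_4], [v_0,v_1,v_3,v_4], [v_0,v_2,v_3,v_4], [v_1,v_2,v_3,v_4]

so the chain groups are C_0 ≅ Z^5, C_1 ≅ Z^10, C_2 ≅ Z^10, C_3 ≅ Z^5.

Boundary ∂_1: C_1 → C_0 maps an edge to its endpoints' difference, ∂[p,q] = q − p. For instance
  ∂[v_2,v_3] = [v_3] − [v_2].
This gives a 5×10 integer matrix of rank 4; reducing to Smith normal form yields diagonal entries (1,1,1,1).

The boundary map ∂_2: C_2 → C_1 acts by ∂[p,q,r] = [q,r] − [p,r] + [p,q]. For instance
  ∂[v_0,v_1,v_2] = [v_1,v_2] − [v_0,v_2] + [v_0,v_1],
  ∂[v_0,v_1,v_4] = [v_1,v_4] − [v_0,v_4] + [v_0,v_1].
As a 10×10 matrix over Z this has rank 6, with invariant factors (1,1,1,1,1,1).

∂_3: C_3 → C_2 sends each 3-simplex σ to the alternating sum Σ_i (−1)^i (σ with its i-th vertex removed). For instance
  ∂[v_0,v_1,v_3,v_4] = [v_1,v_3,v_4] − [v_0,v_3,v_4] + [v_0,v_1,v_4] − [v_0,v_1,v_3],
  ∂[v_1,v_2,v_3,v_4] = [v_2,v_3,v_4] − [v_1,v_3,v_4] + [v_1,v_2,v_4] − [v_1,v_2,v_3].
As a 10×5 matrix over Z this has rank 4, with invariant factors (1,1,1,1).

From H_k ≅ ker(∂_k) / im(∂_{k+1}) we obtain:

  H_2: rank ker ∂_2 − rank ∂_3 = (10 − 6) − 4 = 0, and the invariant factors of ∂_3 are all 1, so H_2 = 0.

(K is a triangulation of the 3-sphere S^3.)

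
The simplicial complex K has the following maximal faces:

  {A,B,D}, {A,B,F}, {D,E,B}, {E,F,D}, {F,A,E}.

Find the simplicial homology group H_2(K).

Fix the vertex order A < B < D < E < F and write every simplex with vertices in increasing order. Then dim K = 2 and the simplices of K are:

  0-simplices (5): A, B, D, E, F
  1-simplices (10): AB, AD, AE, AF, BD, BE, BF, DE, DF, EF
  2-simplices (5): ABD, ABF, AEF, BDE, DEF

Hence C_0 ≅ Z^5, C_1 ≅ Z^10, C_2 ≅ Z^5.

The boundary map ∂_1: C_1 → C_0 is given by ∂[p,q] = [q] − [p]. For instance
  ∂EF = F − E.
The 5×10 boundary matrix has rank 4 and Smith normal form diag(1,1,1,1).

∂_2: C_2 → C_1 maps a triangle to the signed sum of its edges. For instance
  ∂ABF = BF − AF + AB,
  ∂ABD = BD − AD + AB.
As a 10×5 matrix over Z this has rank 5, with invariant factors (1,1,1,1,1).

Reading off H_k = ker ∂_k / im ∂_{k+1}:

  H_2: rank ker ∂_2 − rank ∂_3 = (5 − 5) − 0 = 0, and there is no ∂_3, so H_2 = 0.

H_2 ≅ 0.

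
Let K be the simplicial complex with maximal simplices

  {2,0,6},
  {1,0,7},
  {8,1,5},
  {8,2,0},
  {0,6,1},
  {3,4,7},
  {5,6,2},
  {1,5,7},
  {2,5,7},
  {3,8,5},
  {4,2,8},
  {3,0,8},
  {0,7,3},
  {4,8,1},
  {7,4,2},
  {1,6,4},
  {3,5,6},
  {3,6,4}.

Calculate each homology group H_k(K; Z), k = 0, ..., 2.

K has 9 vertices, 27 edges, 18 triangles.
rank ∂_0 = 0, rank ∂_1 = 8 ⇒ b_0 = 9 − 0 − 8 = 1; all invariant factors of ∂_1 are 1 so no torsion. So H_0 = Z.
rank ∂_1 = 8, rank ∂_2 = 17 ⇒ b_1 = 27 − 8 − 17 = 2; all invariant factors of ∂_2 are 1 so no torsion. So H_1 = Z^2.
rank ∂_2 = 17, rank ∂_3 = 0 ⇒ b_2 = 18 − 17 − 0 = 1. So H_2 = Z.

H_0 = Z,  H_1 = Z^2,  H_2 = Z.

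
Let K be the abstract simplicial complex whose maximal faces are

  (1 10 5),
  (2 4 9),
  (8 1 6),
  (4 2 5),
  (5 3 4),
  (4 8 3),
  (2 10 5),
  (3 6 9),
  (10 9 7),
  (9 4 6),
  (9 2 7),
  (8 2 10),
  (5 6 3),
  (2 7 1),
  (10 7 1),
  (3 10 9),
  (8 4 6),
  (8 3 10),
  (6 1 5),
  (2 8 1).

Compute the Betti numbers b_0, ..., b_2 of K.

We work with the vertex ordering 1 < 2 < 3 < 4 < 5 < 6 < 7 < 8 < 9 < 10. The simplices of K, each written with vertices in increasing order, are:

  0-simplices (10): [1], [2], [3], [4], [5], [6], [7], [8], [9], [10]
  1-simplices (30): (30 of them)
  2-simplices (20): (20 of them)

Hence C_0 ≅ Z^10, C_1 ≅ Z^30, C_2 ≅ Z^20.

∂_1: C_1 → C_0 is given by ∂[p,q] = [q] − [p]. For instance
  ∂[3,4] = [4] − [3].
This gives a 10×30 integer matrix of rank 9; reducing to Smith normal form yields diagonal entries (1,1,1,1,1,1,1,1,1).

The boundary map ∂_2: C_2 → C_1 acts by ∂[p,q,r] = [q,r] − [p,r] + [p,q]. For instance
  ∂[1,2,8] = [2,8] − [1,8] + [1,2],
  ∂[1,2,7] = [2,7] − [1,7] + [1,2].
As a 30×20 matrix over Z this has rank 20, with invariant factors (1,1,1,1,1,1,1,1,1,1,1,1,1,1,1,1,1,1,1,2).

Computing H_k = (kernel of ∂_k) / (image of ∂_{k+1}):

  H_0: rank C_0 − rank ∂_1 = 10 − 9 = 1, and the invariant factors of ∂_1 are all 1, so H_0 ≅ Z.
  H_1: rank ker ∂_1 − rank ∂_2 = (30 − 9) − 20 = 1, and ∂_2 has invariant factor 2 > 1, so H_1 ≅ Z ⊕ Z/2.
  H_2: rank ker ∂_2 − rank ∂_3 = (20 − 20) − 0 = 0, and there is no ∂_3, so H_2 ≅ 0.

(K is a triangulation of the Klein bottle.)

Hence the Betti numbers are b_0 = 1, b_1 = 1, b_2 = 0.

b_0 = 1, b_1 = 1, b_2 = 0.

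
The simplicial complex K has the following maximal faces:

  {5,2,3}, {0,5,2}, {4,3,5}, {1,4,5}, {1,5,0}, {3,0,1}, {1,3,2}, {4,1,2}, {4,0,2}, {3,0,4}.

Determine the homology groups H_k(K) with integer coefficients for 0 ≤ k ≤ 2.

Fix the vertex order 0 < 1 < 2 < 3 < 4 < 5 and write every simplex with vertices in increasing order. Then dim K = 2 and the simplices of K are:

  0-simplices (6): [0], [1], [2], [3], [4], [5]
  1-simplices (15): [0,1], [0,2], [0,3], [0,4], [0,5], [1,2], [1,3], [1,4], [1,5], [2,3], [2,4], [2,5], [3,4], [3,5], [4,5]
  2-simplices (10): [0,1,3], [0,1,5], [0,2,4], [0,2,5], [0,3,4], [1,2,3], [1,2,4], [1,4,5], [2,3,5], [3,4,5]

giving chain groups C_0 ≅ Z^6, C_1 ≅ Z^15, C_2 ≅ Z^10.

Boundary ∂_1: C_1 → C_0 sends each edge [p,q] (with p < q) to q − p.
The resulting 6×15 matrix has rank 5, and its Smith normal form has invariant factors (1,1,1,1,1).

The boundary map ∂_2: C_2 → C_1 acts by ∂[p,q,r] = [q,r] − [p,r] + [p,q]. For instance
  ∂[3,4,5] = [4,5] − [3,5] + [3,4],
  ∂[0,1,3] = [1,3] − [0,3] + [0,1].
The 15×10 boundary matrix has rank 10 and Smith normal form diag(1,1,1,1,1,1,1,1,1,2).

Reading off H_k = ker ∂_k / im ∂_{k+1}:

  H_0: rank C_0 − rank ∂_1 = 6 − 5 = 1, and the invariant factors of ∂_1 are all 1, so H_0 = Z.
  H_1: rank ker ∂_1 − rank ∂_2 = (15 − 5) − 10 = 0, and ∂_2 has invariant factor 2 > 1, so H_1 = Z/2.
  H_2: rank ker ∂_2 − rank ∂_3 = (10 − 10) − 0 = 0, and there is no ∂_3, so H_2 = 0.

(K is a triangulation of the real projective plane RP^2.)

H_0 ≅ Z,  H_1 ≅ Z/2,  H_2 = 0.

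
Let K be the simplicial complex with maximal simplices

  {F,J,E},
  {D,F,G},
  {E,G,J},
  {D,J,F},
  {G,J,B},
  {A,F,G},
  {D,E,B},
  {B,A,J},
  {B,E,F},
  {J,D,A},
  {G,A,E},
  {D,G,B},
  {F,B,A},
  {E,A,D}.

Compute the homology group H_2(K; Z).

H_2 ≅ Z.

Take the total order A < B < D < E < F < G < J on the vertex set. Then K (dimension 2) consists of the simplices:

  0-simplices (7): A, B, D, E, F, G, J
  1-simplices (21): AB, AD, AE, AF, AG, AJ, BD, BE, BF, BG, BJ, DE, DF, DG, DJ, EF, EG, EJ, FG, FJ, GJ
  2-simplices (14): ABF, ABJ, ADE, ADJ, AEG, AFG, BDE, BDG, BEF, BGJ, DFG, DFJ, EFJ, EGJ

Hence C_0 ≅ Z^7, C_1 ≅ Z^21, C_2 ≅ Z^14.

∂_1: C_1 → C_0 sends each edge [p,q] (with p < q) to q − p.
The 7×21 boundary matrix has rank 6 and Smith normal form diag(1,1,1,1,1,1).

∂_2: C_2 → C_1 acts by ∂[p,q,r] = [q,r] − [p,r] + [p,q]. For instance
  ∂BEF = EF − BF + BE,
  ∂EGJ = GJ − EJ + EG.
The resulting 21×14 matrix has rank 13, and its Smith normal form has invariant factors (1,1,1,1,1,1,1,1,1,1,1,1,1).

From H_k ≅ ker(∂_k) / im(∂_{k+1}) we obtain:

  H_2: rank ker ∂_2 − rank ∂_3 = (14 − 13) − 0 = 1, and there is no ∂_3, so H_2 ≅ Z.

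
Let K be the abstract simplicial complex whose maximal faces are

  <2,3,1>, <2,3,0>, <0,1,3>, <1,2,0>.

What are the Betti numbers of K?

We work with the vertex ordering 0 < 1 < 2 < 3. The simplices of K, each written with vertices in increasing order, are:

  0-simplices (4): [0], [1], [2], [3]
  1-simplices (6): [0,1], [0,2], [0,3], [1,2], [1,3], [2,3]
  2-simplices (4): [0,1,2], [0,1,3], [0,2,3], [1,2,3]

Hence C_0 ≅ Z^4, C_1 ≅ Z^6, C_2 ≅ Z^4.

The boundary map ∂_1: C_1 → C_0 sends each edge [p,q] (with p < q) to q − p. For instance
  ∂[0,2] = [2] − [0].
The resulting 4×6 matrix has rank 3, and its Smith normal form has invariant factors (1,1,1).

∂_2: C_2 → C_1 acts by ∂[p,q,r] = [q,r] − [p,r] + [p,q]. For instance
  ∂[0,1,3] = [1,3] − [0,3] + [0,1],
  ∂[0,1,2] = [1,2] − [0,2] + [0,1].
This gives a 6×4 integer matrix of rank 3; reducing to Smith normal form yields diagonal entries (1,1,1).

From H_k ≅ ker(∂_k) / im(∂_{k+1}) we obtain:

  H_0: rank C_0 − rank ∂_1 = 4 − 3 = 1, and the invariant factors of ∂_1 are all 1, so H_0 = Z.
  H_1: rank ker ∂_1 − rank ∂_2 = (6 − 3) − 3 = 0, and the invariant factors of ∂_2 are all 1, so H_1 = 0.
  H_2: rank ker ∂_2 − rank ∂_3 = (4 − 3) − 0 = 1, and there is no ∂_3, so H_2 = Z.

As a check, the Euler characteristic is 4 − 6 + 4 = 2, which agrees with 1 − 0 + 1 = 2.
(K is a triangulation of the 2-sphere S^2.)

Hence the Betti numbers are b_0 = 1, b_1 = 0, b_2 = 1.

b_0 = 1, b_1 = 0, b_2 = 1.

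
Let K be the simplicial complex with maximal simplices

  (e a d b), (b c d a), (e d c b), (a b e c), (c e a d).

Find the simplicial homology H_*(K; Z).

We work with the vertex ordering a < b < c < d < e. The simplices of K, each written with vertices in increasing order, are:

  0-simplices (5): a, b, c, d, e
  1-simplices (10): ab, ac, ad, ae, bc, bd, be, cd, ce, de
  2-simplices (10): abc, abd, abe, acd, ace, ade, bcd, bce, bde, cde
  3-simplices (5): abcd, abce, abde, acde, bcde

so the chain groups are C_0 ≅ Z^5, C_1 ≅ Z^10, C_2 ≅ Z^10, C_3 ≅ Z^5.

Boundary ∂_1: C_1 → C_0 is given by ∂[p,q] = [q] − [p]. For instance
  ∂cd = d − c.
The resulting 5×10 matrix has rank 4, and its Smith normal form has invariant factors (1,1,1,1).

∂_2: C_2 → C_1 acts by ∂[p,q,r] = [q,r] − [p,r] + [p,q]. For instance
  ∂ace = ce − ae + ac,
  ∂abe = be − ae + ab.
This gives a 10×10 integer matrix of rank 6; reducing to Smith normal form yields diagonal entries (1,1,1,1,1,1).

Boundary ∂_3: C_3 → C_2 sends each 3-simplex σ to the alternating sum Σ_i (−1)^i (σ with its i-th vertex removed). For instance
  ∂bcde = cde − bde + bce − bcd,
  ∂acde = cde − ade + ace − acd.
The resulting 10×5 matrix has rank 4, and its Smith normal form has invariant factors (1,1,1,1).

Computing H_k = (kernel of ∂_k) / (image of ∂_{k+1}):

  H_0: rank C_0 − rank ∂_1 = 5 − 4 = 1, and the invariant factors of ∂_1 are all 1, so H_0 = Z.
  H_1: rank ker ∂_1 − rank ∂_2 = (10 − 4) − 6 = 0, and the invariant factors of ∂_2 are all 1, so H_1 = 0.
  H_2: rank ker ∂_2 − rank ∂_3 = (10 − 6) − 4 = 0, and the invariant factors of ∂_3 are all 1, so H_2 = 0.
  H_3: rank ker ∂_3 − rank ∂_4 = (5 − 4) − 0 = 1, and there is no ∂_4, so H_3 = Z.

(K is a triangulation of the 3-sphere S^3.)

H_0 = Z,  H_1 = 0,  H_2 = 0,  H_3 = Z.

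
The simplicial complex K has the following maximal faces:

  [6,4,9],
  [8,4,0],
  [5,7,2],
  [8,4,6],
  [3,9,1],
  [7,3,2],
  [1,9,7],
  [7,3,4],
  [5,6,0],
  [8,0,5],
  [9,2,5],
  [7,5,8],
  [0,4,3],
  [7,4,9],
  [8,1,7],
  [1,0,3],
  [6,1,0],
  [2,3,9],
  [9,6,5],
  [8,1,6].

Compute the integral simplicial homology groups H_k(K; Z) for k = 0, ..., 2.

H_0 ≅ Z,  H_1 ≅ Z ⊕ Z/2Z,  H_2 = 0.

Take the total order 0 < 1 < 2 < 3 < 4 < 5 < 6 < 7 < 8 < 9 on the vertex set. Then K (dimension 2) consists of the simplices:

  0-simplices (10): [0], [1], [2], [3], [4], [5], [6], [7], [8], [9]
  1-simplices (30): (30 of them)
  2-simplices (20): (20 of them)

Hence C_0 ≅ Z^10, C_1 ≅ Z^30, C_2 ≅ Z^20.

∂_1: C_1 → C_0 sends each edge [p,q] (with p < q) to q − p.
As a 10×30 matrix over Z this has rank 9, with invariant factors (1,1,1,1,1,1,1,1,1).

∂_2: C_2 → C_1 sends each 2-simplex [p,q,r] to [q,r] − [p,r] + [p,q]. For instance
  ∂[0,1,3] = [1,3] − [0,3] + [0,1],
  ∂[2,3,9] = [3,9] − [2,9] + [2,3].
The 30×20 boundary matrix has rank 20 and Smith normal form diag(1,1,1,1,1,1,1,1,1,1,1,1,1,1,1,1,1,1,1,2).

From H_k ≅ ker(∂_k) / im(∂_{k+1}) we obtain:

  H_0: rank C_0 − rank ∂_1 = 10 − 9 = 1, and the invariant factors of ∂_1 are all 1, so H_0 ≅ Z.
  H_1: rank ker ∂_1 − rank ∂_2 = (30 − 9) − 20 = 1, and ∂_2 has invariant factor 2 > 1, so H_1 ≅ Z ⊕ Z/2Z.
  H_2: rank ker ∂_2 − rank ∂_3 = (20 − 20) − 0 = 0, and there is no ∂_3, so H_2 ≅ 0.

(K is a triangulation of the Klein bottle.)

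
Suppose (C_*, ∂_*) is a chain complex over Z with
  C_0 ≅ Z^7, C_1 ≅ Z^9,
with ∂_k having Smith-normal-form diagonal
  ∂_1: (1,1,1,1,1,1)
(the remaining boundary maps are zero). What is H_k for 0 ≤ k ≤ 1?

H_0: b_0 = 7 − 0 − 6 = 1; torsion from ∂_1 factors > 1: none. So H_0 ≅ Z.
H_1: b_1 = 9 − 6 − 0 = 3; torsion from ∂_2 factors > 1: none. So H_1 ≅ Z^3.

H_0 ≅ Z,  H_1 ≅ Z^3.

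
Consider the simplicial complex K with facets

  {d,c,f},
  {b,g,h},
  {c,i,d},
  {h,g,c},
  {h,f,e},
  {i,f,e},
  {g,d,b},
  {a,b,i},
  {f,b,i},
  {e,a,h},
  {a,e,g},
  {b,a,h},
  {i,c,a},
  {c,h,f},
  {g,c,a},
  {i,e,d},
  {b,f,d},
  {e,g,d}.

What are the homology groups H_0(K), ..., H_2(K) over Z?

H_0 = Z,  H_1 = Z ⊕ Z/2,  H_2 = 0.

We work with the vertex ordering a < b < c < d < e < f < g < h < i. The simplices of K, each written with vertices in increasing order, are:

  0-simplices (9): a, b, c, d, e, f, g, h, i
  1-simplices (27): ab, ac, ae, ag, ah, ai, bd, bf, bg, bh, bi, cd, cf, cg, ch, ci, de, df, dg, di, ef, eg, eh, ei, fh, fi, gh
  2-simplices (18): abh, abi, acg, aci, aeg, aeh, bdf, bdg, bfi, bgh, cdf, cdi, cfh, cgh, deg, dei, efh, efi

giving chain groups C_0 ≅ Z^9, C_1 ≅ Z^27, C_2 ≅ Z^18.

The boundary map ∂_1: C_1 → C_0 maps an edge to its endpoints' difference, ∂[p,q] = q − p. For instance
  ∂ai = i − a.
The 9×27 boundary matrix has rank 8 and Smith normal form diag(1,1,1,1,1,1,1,1).

Boundary ∂_2: C_2 → C_1 acts by ∂[p,q,r] = [q,r] − [p,r] + [p,q]. For instance
  ∂abh = bh − ah + ab,
  ∂bgh = gh − bh + bg.
As a 27×18 matrix over Z this has rank 18, with invariant factors (1,1,1,1,1,1,1,1,1,1,1,1,1,1,1,1,1,2).

Reading off H_k = ker ∂_k / im ∂_{k+1}:

  H_0: rank C_0 − rank ∂_1 = 9 − 8 = 1, and the invariant factors of ∂_1 are all 1, so H_0 ≅ Z.
  H_1: rank ker ∂_1 − rank ∂_2 = (27 − 8) − 18 = 1, and ∂_2 has invariant factor 2 > 1, so H_1 ≅ Z ⊕ Z/2.
  H_2: rank ker ∂_2 − rank ∂_3 = (18 − 18) − 0 = 0, and there is no ∂_3, so H_2 ≅ 0.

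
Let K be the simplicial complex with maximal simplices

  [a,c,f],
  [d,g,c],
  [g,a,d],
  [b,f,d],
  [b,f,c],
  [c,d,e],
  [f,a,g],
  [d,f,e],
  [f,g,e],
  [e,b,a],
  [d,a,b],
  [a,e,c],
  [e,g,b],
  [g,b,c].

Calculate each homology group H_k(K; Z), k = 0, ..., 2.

Take the total order a < b < c < d < e < f < g on the vertex set. Then K (dimension 2) consists of the simplices:

  0-simplices (7): a, b, c, d, e, f, g
  1-simplices (21): ab, ac, ad, ae, af, ag, bc, bd, be, bf, bg, cd, ce, cf, cg, de, df, dg, ef, eg, fg
  2-simplices (14): abd, abe, ace, acf, adg, afg, bcf, bcg, bdf, beg, cde, cdg, def, efg

so the chain groups are C_0 ≅ Z^7, C_1 ≅ Z^21, C_2 ≅ Z^14.

Boundary ∂_1: C_1 → C_0 sends each edge [p,q] (with p < q) to q − p.
As a 7×21 matrix over Z this has rank 6, with invariant factors (1,1,1,1,1,1).

∂_2: C_2 → C_1 sends each 2-simplex [p,q,r] to [q,r] − [p,r] + [p,q]. For instance
  ∂efg = fg − eg + ef,
  ∂ace = ce − ae + ac.
The 21×14 boundary matrix has rank 13 and Smith normal form diag(1,1,1,1,1,1,1,1,1,1,1,1,1).

Now H_k = ker ∂_k / im ∂_{k+1}, so:

  H_0: rank C_0 − rank ∂_1 = 7 − 6 = 1, and the invariant factors of ∂_1 are all 1, so H_0 ≅ Z.
  H_1: rank ker ∂_1 − rank ∂_2 = (21 − 6) − 13 = 2, and the invariant factors of ∂_2 are all 1, so H_1 ≅ Z^2.
  H_2: rank ker ∂_2 − rank ∂_3 = (14 − 13) − 0 = 1, and there is no ∂_3, so H_2 ≅ Z.

H_0 = Z,  H_1 = Z^2,  H_2 = Z.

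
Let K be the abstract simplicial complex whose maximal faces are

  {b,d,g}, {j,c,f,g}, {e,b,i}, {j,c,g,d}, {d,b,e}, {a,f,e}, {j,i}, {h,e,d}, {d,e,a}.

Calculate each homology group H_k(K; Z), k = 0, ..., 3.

Take the total order a < b < c < d < e < f < g < h < i < j on the vertex set. Then K (dimension 3) consists of the simplices:

  0-simplices (10): a, b, c, d, e, f, g, h, i, j
  1-simplices (22): ad, ae, af, bd, be, bg, bi, cd, cf, cg, cj, de, dg, dh, dj, ef, eh, ei, fg, fj, gj, ij
  2-simplices (13): ade, aef, bde, bdg, bei, cdg, cdj, cfg, cfj, cgj, deh, dgj, fgj
  3-simplices (2): cdgj, cfgj

giving chain groups C_0 ≅ Z^10, C_1 ≅ Z^22, C_2 ≅ Z^13, C_3 ≅ Z^2.

∂_1: C_1 → C_0 sends each edge [p,q] (with p < q) to q − p. For instance
  ∂dj = j − d.
This gives a 10×22 integer matrix of rank 9; reducing to Smith normal form yields diagonal entries (1,1,1,1,1,1,1,1,1).

The boundary map ∂_2: C_2 → C_1 maps a triangle to the signed sum of its edges. For instance
  ∂cdg = dg − cg + cd,
  ∂cdj = dj − cj + cd.
The 22×13 boundary matrix has rank 11 and Smith normal form diag(1,1,1,1,1,1,1,1,1,1,1).

The boundary map ∂_3: C_3 → C_2 sends each 3-simplex σ to the alternating sum Σ_i (−1)^i (σ with its i-th vertex removed). For instance
  ∂cfgj = fgj − cgj + cfj − cfg,
  ∂cdgj = dgj − cgj + cdj − cdg.
The 13×2 boundary matrix has rank 2 and Smith normal form diag(1,1).

From H_k ≅ ker(∂_k) / im(∂_{k+1}) we obtain:

  H_0: rank C_0 − rank ∂_1 = 10 − 9 = 1, and the invariant factors of ∂_1 are all 1, so H_0 = Z.
  H_1: rank ker ∂_1 − rank ∂_2 = (22 − 9) − 11 = 2, and the invariant factors of ∂_2 are all 1, so H_1 = Z^2.
  H_2: rank ker ∂_2 − rank ∂_3 = (13 − 11) − 2 = 0, and the invariant factors of ∂_3 are all 1, so H_2 = 0.
  H_3: rank ker ∂_3 − rank ∂_4 = (2 − 2) − 0 = 0, and there is no ∂_4, so H_3 = 0.

As a check, the Euler characteristic is 10 − 22 + 13 − 2 = -1, which agrees with 1 − 2 + 0 − 0 = -1.

H_0 ≅ Z,  H_1 ≅ Z^2,  H_2 = 0,  H_3 = 0.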